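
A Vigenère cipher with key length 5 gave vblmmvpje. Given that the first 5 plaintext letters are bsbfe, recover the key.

ujkhi

Subtract each crib letter from the matching ciphertext letter (mod 26):
v(21)−b(1)=20 → u
b(1)−s(18)=-17≡9 → j
l(11)−b(1)=10 → k
m(12)−f(5)=7 → h
m(12)−e(4)=8 → i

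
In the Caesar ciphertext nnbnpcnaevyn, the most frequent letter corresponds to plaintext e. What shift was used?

9

The most frequent ciphertext letter is n (appears 5 times).
n is position 13; e is position 4.
Shift = 9.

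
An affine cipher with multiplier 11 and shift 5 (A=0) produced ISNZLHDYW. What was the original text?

FNWQKMOXL

The inverse of 11 mod 26 is 19, since 11·19=209≡1. Apply D(y)=19·(y−5) mod 26:
I(8): 19·(8−5)=57≡5 → F
S(18): 19·(18−5)=247≡13 → N
N(13): 19·(13−5)=152≡22 → W
Z(25): 19·(25−5)=380≡16 → Q
L(11): 19·(11−5)=114≡10 → K
H(7): 19·(7−5)=38≡12 → M
D(3): 19·(3−5)=-38≡14 → O
Y(24): 19·(24−5)=361≡23 → X
W(22): 19·(22−5)=323≡11 → L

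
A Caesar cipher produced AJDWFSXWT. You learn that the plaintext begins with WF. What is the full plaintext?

From the crib: A(0)−W(22)=-22≡4, so the shift is 4.
Subtract 4 from each ciphertext letter:
A(0): 0−4=-4≡22 → W
J(9): 9−4=5 → F
D(3): 3−4=-1≡25 → Z
W(22): 22−4=18 → S
F(5): 5−4=1 → B
S(18): 18−4=14 → O
X(23): 23−4=19 → T
W(22): 22−4=18 → S
T(19): 19−4=15 → P

WFZSBOTSP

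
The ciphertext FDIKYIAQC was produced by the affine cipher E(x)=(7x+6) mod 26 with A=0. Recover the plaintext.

The inverse of 7 mod 26 is 15, since 7·15=105≡1. Apply D(y)=15·(y−6) mod 26:
F(5): 15·(5−6)=-15≡11 → L
D(3): 15·(3−6)=-45≡7 → H
I(8): 15·(8−6)=30≡4 → E
K(10): 15·(10−6)=60≡8 → I
Y(24): 15·(24−6)=270≡10 → K
I(8): 15·(8−6)=30≡4 → E
A(0): 15·(0−6)=-90≡14 → O
Q(16): 15·(16−6)=150≡20 → U
C(2): 15·(2−6)=-60≡18 → S

LHEIKEOUS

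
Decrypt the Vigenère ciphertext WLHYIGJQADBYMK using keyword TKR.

Repeat the key across the ciphertext: TKRTKRTKRTKRTK
W(22)−T(19): 3 → D
L(11)−K(10): 1 → B
H(7)−R(17): -10≡16 → Q
Y(24)−T(19): 5 → F
I(8)−K(10): -2≡24 → Y
G(6)−R(17): -11≡15 → P
J(9)−T(19): -10≡16 → Q
Q(16)−K(10): 6 → G
A(0)−R(17): -17≡9 → J
D(3)−T(19): -16≡10 → K
B(1)−K(10): -9≡17 → R
Y(24)−R(17): 7 → H
M(12)−T(19): -7≡19 → T
K(10)−K(10): 0 → A

DBQFYPQGJKRHTA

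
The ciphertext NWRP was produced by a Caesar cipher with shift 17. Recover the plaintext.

WFAY

N(13): 13−17=-4≡22 → W
W(22): 22−17=5 → F
R(17): 17−17=0 → A
P(15): 15−17=-2≡24 → Y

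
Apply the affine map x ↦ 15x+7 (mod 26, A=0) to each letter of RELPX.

CPQYO

R(17): 15·17+7=262≡2 → C
E(4): 15·4+7=67≡15 → P
L(11): 15·11+7=172≡16 → Q
P(15): 15·15+7=232≡24 → Y
X(23): 15·23+7=352≡14 → O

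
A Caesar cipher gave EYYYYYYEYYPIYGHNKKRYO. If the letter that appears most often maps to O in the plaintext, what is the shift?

10

The most frequent ciphertext letter is Y (appears 10 times).
Y is position 24; O is position 14.
Shift = 10.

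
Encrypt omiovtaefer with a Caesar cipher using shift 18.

o(14): 14+18=32≡6 → g
m(12): 12+18=30≡4 → e
i(8): 8+18=26≡0 → a
o(14): 14+18=32≡6 → g
v(21): 21+18=39≡13 → n
t(19): 19+18=37≡11 → l
a(0): 0+18=18 → s
e(4): 4+18=22 → w
f(5): 5+18=23 → x
e(4): 4+18=22 → w
r(17): 17+18=35≡9 → j

geagnlswxwj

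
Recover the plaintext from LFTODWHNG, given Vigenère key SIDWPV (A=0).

TXQSOBPFD

Repeat the key across the ciphertext: SIDWPVSID
L(11)−S(18): -7≡19 → T
F(5)−I(8): -3≡23 → X
T(19)−D(3): 16 → Q
O(14)−W(22): -8≡18 → S
D(3)−P(15): -12≡14 → O
W(22)−V(21): 1 → B
H(7)−S(18): -11≡15 → P
N(13)−I(8): 5 → F
G(6)−D(3): 3 → D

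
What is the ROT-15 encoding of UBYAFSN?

U(20): 20+15=35≡9 → J
B(1): 1+15=16 → Q
Y(24): 24+15=39≡13 → N
A(0): 0+15=15 → P
F(5): 5+15=20 → U
S(18): 18+15=33≡7 → H
N(13): 13+15=28≡2 → C

JQNPUHC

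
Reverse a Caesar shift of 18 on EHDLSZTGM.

MPLTAHBOU

E(4): 4−18=-14≡12 → M
H(7): 7−18=-11≡15 → P
D(3): 3−18=-15≡11 → L
L(11): 11−18=-7≡19 → T
S(18): 18−18=0 → A
Z(25): 25−18=7 → H
T(19): 19−18=1 → B
G(6): 6−18=-12≡14 → O
M(12): 12−18=-6≡20 → U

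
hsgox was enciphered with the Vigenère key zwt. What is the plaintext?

iwnpb

Repeat the key across the ciphertext: zwtzw
h(7)−z(25): -18≡8 → i
s(18)−w(22): -4≡22 → w
g(6)−t(19): -13≡13 → n
o(14)−z(25): -11≡15 → p
x(23)−w(22): 1 → b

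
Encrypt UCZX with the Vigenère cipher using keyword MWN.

Repeat the key across the message: MWNM
U(20)+M(12): 32≡6 → G
C(2)+W(22): 24 → Y
Z(25)+N(13): 38≡12 → M
X(23)+M(12): 35≡9 → J

GYMJ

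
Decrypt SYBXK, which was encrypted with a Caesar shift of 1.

S(18): 18−1=17 → R
Y(24): 24−1=23 → X
B(1): 1−1=0 → A
X(23): 23−1=22 → W
K(10): 10−1=9 → J

RXAWJ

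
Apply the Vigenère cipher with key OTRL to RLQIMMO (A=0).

FEHTAFF

Repeat the key across the message: OTRLOTR
R(17)+O(14): 31≡5 → F
L(11)+T(19): 30≡4 → E
Q(16)+R(17): 33≡7 → H
I(8)+L(11): 19 → T
M(12)+O(14): 26≡0 → A
M(12)+T(19): 31≡5 → F
O(14)+R(17): 31≡5 → F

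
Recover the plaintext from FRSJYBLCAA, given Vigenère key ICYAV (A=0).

Repeat the key across the ciphertext: ICYAVICYAV
F(5)−I(8): -3≡23 → X
R(17)−C(2): 15 → P
S(18)−Y(24): -6≡20 → U
J(9)−A(0): 9 → J
Y(24)−V(21): 3 → D
B(1)−I(8): -7≡19 → T
L(11)−C(2): 9 → J
C(2)−Y(24): -22≡4 → E
A(0)−A(0): 0 → A
A(0)−V(21): -21≡5 → F

XPUJDTJEAF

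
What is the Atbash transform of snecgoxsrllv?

s(18) → h(7)
n(13) → m(12)
e(4) → v(21)
c(2) → x(23)
g(6) → t(19)
o(14) → l(11)
x(23) → c(2)
s(18) → h(7)
r(17) → i(8)
l(11) → o(14)
l(11) → o(14)
v(21) → e(4)

hmvxtlchiooe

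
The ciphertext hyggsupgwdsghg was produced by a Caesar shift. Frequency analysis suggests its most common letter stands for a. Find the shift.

The most frequent ciphertext letter is g (appears 5 times).
g is position 6; a is position 0.
Shift = 6.

6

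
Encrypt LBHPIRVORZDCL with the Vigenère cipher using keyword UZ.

Repeat the key across the message: UZUZUZUZUZUZU
L(11)+U(20): 31≡5 → F
B(1)+Z(25): 26≡0 → A
H(7)+U(20): 27≡1 → B
P(15)+Z(25): 40≡14 → O
I(8)+U(20): 28≡2 → C
R(17)+Z(25): 42≡16 → Q
V(21)+U(20): 41≡15 → P
O(14)+Z(25): 39≡13 → N
R(17)+U(20): 37≡11 → L
Z(25)+Z(25): 50≡24 → Y
D(3)+U(20): 23 → X
C(2)+Z(25): 27≡1 → B
L(11)+U(20): 31≡5 → F

FABOCQPNLYXBF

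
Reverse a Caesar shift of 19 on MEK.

M(12): 12−19=-7≡19 → T
E(4): 4−19=-15≡11 → L
K(10): 10−19=-9≡17 → R

TLR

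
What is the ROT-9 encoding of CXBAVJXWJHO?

LGKJESGFSQX

C(2): 2+9=11 → L
X(23): 23+9=32≡6 → G
B(1): 1+9=10 → K
A(0): 0+9=9 → J
V(21): 21+9=30≡4 → E
J(9): 9+9=18 → S
X(23): 23+9=32≡6 → G
W(22): 22+9=31≡5 → F
J(9): 9+9=18 → S
H(7): 7+9=16 → Q
O(14): 14+9=23 → X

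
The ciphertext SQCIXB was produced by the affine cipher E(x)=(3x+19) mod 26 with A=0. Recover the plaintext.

The inverse of 3 mod 26 is 9, since 3·9=27≡1. Apply D(y)=9·(y−19) mod 26:
S(18): 9·(18−19)=-9≡17 → R
Q(16): 9·(16−19)=-27≡25 → Z
C(2): 9·(2−19)=-153≡3 → D
I(8): 9·(8−19)=-99≡5 → F
X(23): 9·(23−19)=36≡10 → K
B(1): 9·(1−19)=-162≡20 → U

RZDFKU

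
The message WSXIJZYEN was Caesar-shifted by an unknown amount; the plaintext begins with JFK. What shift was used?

From the crib: W(22)−J(9)=13, so the shift is 13.

13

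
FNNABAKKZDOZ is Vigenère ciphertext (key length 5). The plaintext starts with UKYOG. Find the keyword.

LDPMV

Subtract each crib letter from the matching ciphertext letter (mod 26):
F(5)−U(20)=-15≡11 → L
N(13)−K(10)=3 → D
N(13)−Y(24)=-11≡15 → P
A(0)−O(14)=-14≡12 → M
B(1)−G(6)=-5≡21 → V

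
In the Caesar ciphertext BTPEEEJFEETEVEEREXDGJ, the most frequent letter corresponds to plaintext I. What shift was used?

The most frequent ciphertext letter is E (appears 9 times).
E is position 4; I is position 8.
Shift = -4≡22.

22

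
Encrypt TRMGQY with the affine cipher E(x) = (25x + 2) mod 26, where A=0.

T(19): 25·19+2=477≡9 → J
R(17): 25·17+2=427≡11 → L
M(12): 25·12+2=302≡16 → Q
G(6): 25·6+2=152≡22 → W
Q(16): 25·16+2=402≡12 → M
Y(24): 25·24+2=602≡4 → E

JLQWME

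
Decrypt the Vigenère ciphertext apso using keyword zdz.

Repeat the key across the ciphertext: zdzz
a(0)−z(25): -25≡1 → b
p(15)−d(3): 12 → m
s(18)−z(25): -7≡19 → t
o(14)−z(25): -11≡15 → p

bmtp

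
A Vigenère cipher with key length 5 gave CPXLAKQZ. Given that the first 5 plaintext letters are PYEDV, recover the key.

NRTIF

Subtract each crib letter from the matching ciphertext letter (mod 26):
C(2)−P(15)=-13≡13 → N
P(15)−Y(24)=-9≡17 → R
X(23)−E(4)=19 → T
L(11)−D(3)=8 → I
A(0)−V(21)=-21≡5 → F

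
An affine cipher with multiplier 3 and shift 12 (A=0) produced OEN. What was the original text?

The inverse of 3 mod 26 is 9, since 3·9=27≡1. Apply D(y)=9·(y−12) mod 26:
O(14): 9·(14−12)=18 → S
E(4): 9·(4−12)=-72≡6 → G
N(13): 9·(13−12)=9 → J

SGJ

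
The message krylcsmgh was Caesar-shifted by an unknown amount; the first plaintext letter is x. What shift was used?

From the crib: k(10)−x(23)=-13≡13, so the shift is 13.

13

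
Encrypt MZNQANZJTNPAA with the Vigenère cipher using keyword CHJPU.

OGWFUPGSIHRHJ

Repeat the key across the message: CHJPUCHJPUCHJ
M(12)+C(2): 14 → O
Z(25)+H(7): 32≡6 → G
N(13)+J(9): 22 → W
Q(16)+P(15): 31≡5 → F
A(0)+U(20): 20 → U
N(13)+C(2): 15 → P
Z(25)+H(7): 32≡6 → G
J(9)+J(9): 18 → S
T(19)+P(15): 34≡8 → I
N(13)+U(20): 33≡7 → H
P(15)+C(2): 17 → R
A(0)+H(7): 7 → H
A(0)+J(9): 9 → J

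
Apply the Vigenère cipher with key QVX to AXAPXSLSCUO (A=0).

Repeat the key across the message: QVXQVXQVXQV
A(0)+Q(16): 16 → Q
X(23)+V(21): 44≡18 → S
A(0)+X(23): 23 → X
P(15)+Q(16): 31≡5 → F
X(23)+V(21): 44≡18 → S
S(18)+X(23): 41≡15 → P
L(11)+Q(16): 27≡1 → B
S(18)+V(21): 39≡13 → N
C(2)+X(23): 25 → Z
U(20)+Q(16): 36≡10 → K
O(14)+V(21): 35≡9 → J

QSXFSPBNZKJ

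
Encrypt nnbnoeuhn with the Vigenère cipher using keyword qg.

Repeat the key across the message: qgqgqgqgq
n(13)+q(16): 29≡3 → d
n(13)+g(6): 19 → t
b(1)+q(16): 17 → r
n(13)+g(6): 19 → t
o(14)+q(16): 30≡4 → e
e(4)+g(6): 10 → k
u(20)+q(16): 36≡10 → k
h(7)+g(6): 13 → n
n(13)+q(16): 29≡3 → d

dtrtekknd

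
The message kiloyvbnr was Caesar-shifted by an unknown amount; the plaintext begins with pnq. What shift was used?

21

From the crib: k(10)−p(15)=-5≡21, so the shift is 21.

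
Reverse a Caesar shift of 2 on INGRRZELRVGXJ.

GLEPPXCJPTEVH

I(8): 8−2=6 → G
N(13): 13−2=11 → L
G(6): 6−2=4 → E
R(17): 17−2=15 → P
R(17): 17−2=15 → P
Z(25): 25−2=23 → X
E(4): 4−2=2 → C
L(11): 11−2=9 → J
R(17): 17−2=15 → P
V(21): 21−2=19 → T
G(6): 6−2=4 → E
X(23): 23−2=21 → V
J(9): 9−2=7 → H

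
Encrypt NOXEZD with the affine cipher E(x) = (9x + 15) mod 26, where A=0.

CLOZGQ

N(13): 9·13+15=132≡2 → C
O(14): 9·14+15=141≡11 → L
X(23): 9·23+15=222≡14 → O
E(4): 9·4+15=51≡25 → Z
Z(25): 9·25+15=240≡6 → G
D(3): 9·3+15=42≡16 → Q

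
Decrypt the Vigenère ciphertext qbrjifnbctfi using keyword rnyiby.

zotbhhwoelek

Repeat the key across the ciphertext: rnyibyrnyiby
q(16)−r(17): -1≡25 → z
b(1)−n(13): -12≡14 → o
r(17)−y(24): -7≡19 → t
j(9)−i(8): 1 → b
i(8)−b(1): 7 → h
f(5)−y(24): -19≡7 → h
n(13)−r(17): -4≡22 → w
b(1)−n(13): -12≡14 → o
c(2)−y(24): -22≡4 → e
t(19)−i(8): 11 → l
f(5)−b(1): 4 → e
i(8)−y(24): -16≡10 → k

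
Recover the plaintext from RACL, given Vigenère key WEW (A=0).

Repeat the key across the ciphertext: WEWW
R(17)−W(22): -5≡21 → V
A(0)−E(4): -4≡22 → W
C(2)−W(22): -20≡6 → G
L(11)−W(22): -11≡15 → P

VWGP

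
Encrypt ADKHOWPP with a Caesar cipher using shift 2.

A(0): 0+2=2 → C
D(3): 3+2=5 → F
K(10): 10+2=12 → M
H(7): 7+2=9 → J
O(14): 14+2=16 → Q
W(22): 22+2=24 → Y
P(15): 15+2=17 → R
P(15): 15+2=17 → R

CFMJQYRR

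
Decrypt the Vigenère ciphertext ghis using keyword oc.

sfuq

Repeat the key across the ciphertext: ococ
g(6)−o(14): -8≡18 → s
h(7)−c(2): 5 → f
i(8)−o(14): -6≡20 → u
s(18)−c(2): 16 → q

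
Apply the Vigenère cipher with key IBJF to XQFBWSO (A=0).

FROGETX

Repeat the key across the message: IBJFIBJ
X(23)+I(8): 31≡5 → F
Q(16)+B(1): 17 → R
F(5)+J(9): 14 → O
B(1)+F(5): 6 → G
W(22)+I(8): 30≡4 → E
S(18)+B(1): 19 → T
O(14)+J(9): 23 → X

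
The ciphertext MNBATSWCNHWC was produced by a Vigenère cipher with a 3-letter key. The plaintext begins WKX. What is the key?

Subtract each crib letter from the matching ciphertext letter (mod 26):
M(12)−W(22)=-10≡16 → Q
N(13)−K(10)=3 → D
B(1)−X(23)=-22≡4 → E

QDE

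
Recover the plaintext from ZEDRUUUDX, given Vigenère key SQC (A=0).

Repeat the key across the ciphertext: SQCSQCSQC
Z(25)−S(18): 7 → H
E(4)−Q(16): -12≡14 → O
D(3)−C(2): 1 → B
R(17)−S(18): -1≡25 → Z
U(20)−Q(16): 4 → E
U(20)−C(2): 18 → S
U(20)−S(18): 2 → C
D(3)−Q(16): -13≡13 → N
X(23)−C(2): 21 → V

HOBZESCNV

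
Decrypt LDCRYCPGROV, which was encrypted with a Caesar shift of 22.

PHGVCGTKVSZ

L(11): 11−22=-11≡15 → P
D(3): 3−22=-19≡7 → H
C(2): 2−22=-20≡6 → G
R(17): 17−22=-5≡21 → V
Y(24): 24−22=2 → C
C(2): 2−22=-20≡6 → G
P(15): 15−22=-7≡19 → T
G(6): 6−22=-16≡10 → K
R(17): 17−22=-5≡21 → V
O(14): 14−22=-8≡18 → S
V(21): 21−22=-1≡25 → Z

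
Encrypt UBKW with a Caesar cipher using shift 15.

U(20): 20+15=35≡9 → J
B(1): 1+15=16 → Q
K(10): 10+15=25 → Z
W(22): 22+15=37≡11 → L

JQZL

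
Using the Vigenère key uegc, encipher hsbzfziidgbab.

bwhbzdokxkhcv

Repeat the key across the message: uegcuegcuegcu
h(7)+u(20): 27≡1 → b
s(18)+e(4): 22 → w
b(1)+g(6): 7 → h
z(25)+c(2): 27≡1 → b
f(5)+u(20): 25 → z
z(25)+e(4): 29≡3 → d
i(8)+g(6): 14 → o
i(8)+c(2): 10 → k
d(3)+u(20): 23 → x
g(6)+e(4): 10 → k
b(1)+g(6): 7 → h
a(0)+c(2): 2 → c
b(1)+u(20): 21 → v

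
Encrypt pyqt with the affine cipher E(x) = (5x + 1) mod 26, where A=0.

yrds

p(15): 5·15+1=76≡24 → y
y(24): 5·24+1=121≡17 → r
q(16): 5·16+1=81≡3 → d
t(19): 5·19+1=96≡18 → s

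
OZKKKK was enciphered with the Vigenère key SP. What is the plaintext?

WKSVSV

Repeat the key across the ciphertext: SPSPSP
O(14)−S(18): -4≡22 → W
Z(25)−P(15): 10 → K
K(10)−S(18): -8≡18 → S
K(10)−P(15): -5≡21 → V
K(10)−S(18): -8≡18 → S
K(10)−P(15): -5≡21 → V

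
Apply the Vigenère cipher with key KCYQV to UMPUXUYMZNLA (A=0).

EONKSEAKPIVC

Repeat the key across the message: KCYQVKCYQVKC
U(20)+K(10): 30≡4 → E
M(12)+C(2): 14 → O
P(15)+Y(24): 39≡13 → N
U(20)+Q(16): 36≡10 → K
X(23)+V(21): 44≡18 → S
U(20)+K(10): 30≡4 → E
Y(24)+C(2): 26≡0 → A
M(12)+Y(24): 36≡10 → K
Z(25)+Q(16): 41≡15 → P
N(13)+V(21): 34≡8 → I
L(11)+K(10): 21 → V
A(0)+C(2): 2 → C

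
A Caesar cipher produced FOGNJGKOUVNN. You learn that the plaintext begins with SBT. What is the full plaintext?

SBTAWTXBHIAA

From the crib: F(5)−S(18)=-13≡13, so the shift is 13.
Subtract 13 from each ciphertext letter:
F(5): 5−13=-8≡18 → S
O(14): 14−13=1 → B
G(6): 6−13=-7≡19 → T
N(13): 13−13=0 → A
J(9): 9−13=-4≡22 → W
G(6): 6−13=-7≡19 → T
K(10): 10−13=-3≡23 → X
O(14): 14−13=1 → B
U(20): 20−13=7 → H
V(21): 21−13=8 → I
N(13): 13−13=0 → A
N(13): 13−13=0 → A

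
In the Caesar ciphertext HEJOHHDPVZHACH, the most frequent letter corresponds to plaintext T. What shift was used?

The most frequent ciphertext letter is H (appears 5 times).
H is position 7; T is position 19.
Shift = -12≡14.

14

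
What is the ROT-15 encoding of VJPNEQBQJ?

KYECTFQFY

V(21): 21+15=36≡10 → K
J(9): 9+15=24 → Y
P(15): 15+15=30≡4 → E
N(13): 13+15=28≡2 → C
E(4): 4+15=19 → T
Q(16): 16+15=31≡5 → F
B(1): 1+15=16 → Q
Q(16): 16+15=31≡5 → F
J(9): 9+15=24 → Y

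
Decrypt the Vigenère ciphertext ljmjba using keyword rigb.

ubgiks

Repeat the key across the ciphertext: rigbri
l(11)−r(17): -6≡20 → u
j(9)−i(8): 1 → b
m(12)−g(6): 6 → g
j(9)−b(1): 8 → i
b(1)−r(17): -16≡10 → k
a(0)−i(8): -8≡18 → s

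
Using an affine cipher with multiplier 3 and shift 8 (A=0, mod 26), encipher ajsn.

ijkv

a(0): 3·0+8=8 → i
j(9): 3·9+8=35≡9 → j
s(18): 3·18+8=62≡10 → k
n(13): 3·13+8=47≡21 → v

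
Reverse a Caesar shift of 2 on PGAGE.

NEYEC

P(15): 15−2=13 → N
G(6): 6−2=4 → E
A(0): 0−2=-2≡24 → Y
G(6): 6−2=4 → E
E(4): 4−2=2 → C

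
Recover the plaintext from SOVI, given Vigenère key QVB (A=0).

Repeat the key across the ciphertext: QVBQ
S(18)−Q(16): 2 → C
O(14)−V(21): -7≡19 → T
V(21)−B(1): 20 → U
I(8)−Q(16): -8≡18 → S

CTUS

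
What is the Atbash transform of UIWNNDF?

FRDMMWU

U(20) → F(5)
I(8) → R(17)
W(22) → D(3)
N(13) → M(12)
N(13) → M(12)
D(3) → W(22)
F(5) → U(20)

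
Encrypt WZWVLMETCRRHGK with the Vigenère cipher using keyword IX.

EWESTJMQKOZEOH

Repeat the key across the message: IXIXIXIXIXIXIX
W(22)+I(8): 30≡4 → E
Z(25)+X(23): 48≡22 → W
W(22)+I(8): 30≡4 → E
V(21)+X(23): 44≡18 → S
L(11)+I(8): 19 → T
M(12)+X(23): 35≡9 → J
E(4)+I(8): 12 → M
T(19)+X(23): 42≡16 → Q
C(2)+I(8): 10 → K
R(17)+X(23): 40≡14 → O
R(17)+I(8): 25 → Z
H(7)+X(23): 30≡4 → E
G(6)+I(8): 14 → O
K(10)+X(23): 33≡7 → H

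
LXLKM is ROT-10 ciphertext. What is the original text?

BNBAC

L(11): 11−10=1 → B
X(23): 23−10=13 → N
L(11): 11−10=1 → B
K(10): 10−10=0 → A
M(12): 12−10=2 → C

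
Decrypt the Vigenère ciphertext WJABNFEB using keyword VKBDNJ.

BZZYAWJR

Repeat the key across the ciphertext: VKBDNJVK
W(22)−V(21): 1 → B
J(9)−K(10): -1≡25 → Z
A(0)−B(1): -1≡25 → Z
B(1)−D(3): -2≡24 → Y
N(13)−N(13): 0 → A
F(5)−J(9): -4≡22 → W
E(4)−V(21): -17≡9 → J
B(1)−K(10): -9≡17 → R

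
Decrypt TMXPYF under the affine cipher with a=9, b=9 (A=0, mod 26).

The inverse of 9 mod 26 is 3, since 9·3=27≡1. Apply D(y)=3·(y−9) mod 26:
T(19): 3·(19−9)=30≡4 → E
M(12): 3·(12−9)=9 → J
X(23): 3·(23−9)=42≡16 → Q
P(15): 3·(15−9)=18 → S
Y(24): 3·(24−9)=45≡19 → T
F(5): 3·(5−9)=-12≡14 → O

EJQSTO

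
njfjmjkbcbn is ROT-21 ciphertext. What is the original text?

n(13): 13−21=-8≡18 → s
j(9): 9−21=-12≡14 → o
f(5): 5−21=-16≡10 → k
j(9): 9−21=-12≡14 → o
m(12): 12−21=-9≡17 → r
j(9): 9−21=-12≡14 → o
k(10): 10−21=-11≡15 → p
b(1): 1−21=-20≡6 → g
c(2): 2−21=-19≡7 → h
b(1): 1−21=-20≡6 → g
n(13): 13−21=-8≡18 → s

sokoropghgs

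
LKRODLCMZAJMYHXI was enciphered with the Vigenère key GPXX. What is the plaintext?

Repeat the key across the ciphertext: GPXXGPXXGPXXGPXX
L(11)−G(6): 5 → F
K(10)−P(15): -5≡21 → V
R(17)−X(23): -6≡20 → U
O(14)−X(23): -9≡17 → R
D(3)−G(6): -3≡23 → X
L(11)−P(15): -4≡22 → W
C(2)−X(23): -21≡5 → F
M(12)−X(23): -11≡15 → P
Z(25)−G(6): 19 → T
A(0)−P(15): -15≡11 → L
J(9)−X(23): -14≡12 → M
M(12)−X(23): -11≡15 → P
Y(24)−G(6): 18 → S
H(7)−P(15): -8≡18 → S
X(23)−X(23): 0 → A
I(8)−X(23): -15≡11 → L

FVURXWFPTLMPSSAL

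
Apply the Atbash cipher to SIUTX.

S(18) → H(7)
I(8) → R(17)
U(20) → F(5)
T(19) → G(6)
X(23) → C(2)

HRFGC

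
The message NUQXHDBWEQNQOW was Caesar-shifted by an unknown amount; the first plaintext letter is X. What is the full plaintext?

XEAHRNLGOAXAYG

From the crib: N(13)−X(23)=-10≡16, so the shift is 16.
Subtract 16 from each ciphertext letter:
N(13): 13−16=-3≡23 → X
U(20): 20−16=4 → E
Q(16): 16−16=0 → A
X(23): 23−16=7 → H
H(7): 7−16=-9≡17 → R
D(3): 3−16=-13≡13 → N
B(1): 1−16=-15≡11 → L
W(22): 22−16=6 → G
E(4): 4−16=-12≡14 → O
Q(16): 16−16=0 → A
N(13): 13−16=-3≡23 → X
Q(16): 16−16=0 → A
O(14): 14−16=-2≡24 → Y
W(22): 22−16=6 → G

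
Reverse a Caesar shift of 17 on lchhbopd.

l(11): 11−17=-6≡20 → u
c(2): 2−17=-15≡11 → l
h(7): 7−17=-10≡16 → q
h(7): 7−17=-10≡16 → q
b(1): 1−17=-16≡10 → k
o(14): 14−17=-3≡23 → x
p(15): 15−17=-2≡24 → y
d(3): 3−17=-14≡12 → m

ulqqkxym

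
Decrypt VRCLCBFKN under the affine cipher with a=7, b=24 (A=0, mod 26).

HZINITBYR

The inverse of 7 mod 26 is 15, since 7·15=105≡1. Apply D(y)=15·(y−24) mod 26:
V(21): 15·(21−24)=-45≡7 → H
R(17): 15·(17−24)=-105≡25 → Z
C(2): 15·(2−24)=-330≡8 → I
L(11): 15·(11−24)=-195≡13 → N
C(2): 15·(2−24)=-330≡8 → I
B(1): 15·(1−24)=-345≡19 → T
F(5): 15·(5−24)=-285≡1 → B
K(10): 15·(10−24)=-210≡24 → Y
N(13): 15·(13−24)=-165≡17 → R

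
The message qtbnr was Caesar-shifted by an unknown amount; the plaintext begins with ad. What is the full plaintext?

From the crib: q(16)−a(0)=16, so the shift is 16.
Subtract 16 from each ciphertext letter:
q(16): 16−16=0 → a
t(19): 19−16=3 → d
b(1): 1−16=-15≡11 → l
n(13): 13−16=-3≡23 → x
r(17): 17−16=1 → b

adlxb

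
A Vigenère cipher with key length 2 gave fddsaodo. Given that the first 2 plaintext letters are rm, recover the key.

or

Subtract each crib letter from the matching ciphertext letter (mod 26):
f(5)−r(17)=-12≡14 → o
d(3)−m(12)=-9≡17 → r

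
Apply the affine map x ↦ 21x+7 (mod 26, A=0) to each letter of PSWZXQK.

KVBMWFJ

P(15): 21·15+7=322≡10 → K
S(18): 21·18+7=385≡21 → V
W(22): 21·22+7=469≡1 → B
Z(25): 21·25+7=532≡12 → M
X(23): 21·23+7=490≡22 → W
Q(16): 21·16+7=343≡5 → F
K(10): 21·10+7=217≡9 → J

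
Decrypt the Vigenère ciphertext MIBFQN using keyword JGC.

Repeat the key across the ciphertext: JGCJGC
M(12)−J(9): 3 → D
I(8)−G(6): 2 → C
B(1)−C(2): -1≡25 → Z
F(5)−J(9): -4≡22 → W
Q(16)−G(6): 10 → K
N(13)−C(2): 11 → L

DCZWKL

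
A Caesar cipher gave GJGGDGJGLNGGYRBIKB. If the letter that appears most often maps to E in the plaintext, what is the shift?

2

The most frequent ciphertext letter is G (appears 7 times).
G is position 6; E is position 4.
Shift = 2.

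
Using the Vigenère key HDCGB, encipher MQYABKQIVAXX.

TTAGCRTKBBEA

Repeat the key across the message: HDCGBHDCGBHD
M(12)+H(7): 19 → T
Q(16)+D(3): 19 → T
Y(24)+C(2): 26≡0 → A
A(0)+G(6): 6 → G
B(1)+B(1): 2 → C
K(10)+H(7): 17 → R
Q(16)+D(3): 19 → T
I(8)+C(2): 10 → K
V(21)+G(6): 27≡1 → B
A(0)+B(1): 1 → B
X(23)+H(7): 30≡4 → E
X(23)+D(3): 26≡0 → A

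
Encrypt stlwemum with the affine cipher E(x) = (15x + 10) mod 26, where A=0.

ujtcsiyi

s(18): 15·18+10=280≡20 → u
t(19): 15·19+10=295≡9 → j
l(11): 15·11+10=175≡19 → t
w(22): 15·22+10=340≡2 → c
e(4): 15·4+10=70≡18 → s
m(12): 15·12+10=190≡8 → i
u(20): 15·20+10=310≡24 → y
m(12): 15·12+10=190≡8 → i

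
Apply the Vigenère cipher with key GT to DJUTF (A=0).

Repeat the key across the message: GTGTG
D(3)+G(6): 9 → J
J(9)+T(19): 28≡2 → C
U(20)+G(6): 26≡0 → A
T(19)+T(19): 38≡12 → M
F(5)+G(6): 11 → L

JCAML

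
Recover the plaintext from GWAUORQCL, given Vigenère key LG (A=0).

Repeat the key across the ciphertext: LGLGLGLGL
G(6)−L(11): -5≡21 → V
W(22)−G(6): 16 → Q
A(0)−L(11): -11≡15 → P
U(20)−G(6): 14 → O
O(14)−L(11): 3 → D
R(17)−G(6): 11 → L
Q(16)−L(11): 5 → F
C(2)−G(6): -4≡22 → W
L(11)−L(11): 0 → A

VQPODLFWA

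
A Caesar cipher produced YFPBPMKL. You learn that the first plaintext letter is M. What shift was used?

12

From the crib: Y(24)−M(12)=12, so the shift is 12.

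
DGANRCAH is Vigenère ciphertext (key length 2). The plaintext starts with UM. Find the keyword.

Subtract each crib letter from the matching ciphertext letter (mod 26):
D(3)−U(20)=-17≡9 → J
G(6)−M(12)=-6≡20 → U

JU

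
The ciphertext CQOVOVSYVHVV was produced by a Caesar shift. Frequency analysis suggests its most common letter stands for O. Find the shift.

7

The most frequent ciphertext letter is V (appears 5 times).
V is position 21; O is position 14.
Shift = 7.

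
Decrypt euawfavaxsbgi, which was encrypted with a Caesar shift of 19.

e(4): 4−19=-15≡11 → l
u(20): 20−19=1 → b
a(0): 0−19=-19≡7 → h
w(22): 22−19=3 → d
f(5): 5−19=-14≡12 → m
a(0): 0−19=-19≡7 → h
v(21): 21−19=2 → c
a(0): 0−19=-19≡7 → h
x(23): 23−19=4 → e
s(18): 18−19=-1≡25 → z
b(1): 1−19=-18≡8 → i
g(6): 6−19=-13≡13 → n
i(8): 8−19=-11≡15 → p

lbhdmhchezinp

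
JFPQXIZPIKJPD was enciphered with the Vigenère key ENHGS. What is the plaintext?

Repeat the key across the ciphertext: ENHGSENHGSENH
J(9)−E(4): 5 → F
F(5)−N(13): -8≡18 → S
P(15)−H(7): 8 → I
Q(16)−G(6): 10 → K
X(23)−S(18): 5 → F
I(8)−E(4): 4 → E
Z(25)−N(13): 12 → M
P(15)−H(7): 8 → I
I(8)−G(6): 2 → C
K(10)−S(18): -8≡18 → S
J(9)−E(4): 5 → F
P(15)−N(13): 2 → C
D(3)−H(7): -4≡22 → W

FSIKFEMICSFCW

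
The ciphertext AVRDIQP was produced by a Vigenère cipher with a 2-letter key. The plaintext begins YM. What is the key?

Subtract each crib letter from the matching ciphertext letter (mod 26):
A(0)−Y(24)=-24≡2 → C
V(21)−M(12)=9 → J

CJ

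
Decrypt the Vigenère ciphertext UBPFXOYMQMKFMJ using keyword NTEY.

Repeat the key across the ciphertext: NTEYNTEYNTEYNT
U(20)−N(13): 7 → H
B(1)−T(19): -18≡8 → I
P(15)−E(4): 11 → L
F(5)−Y(24): -19≡7 → H
X(23)−N(13): 10 → K
O(14)−T(19): -5≡21 → V
Y(24)−E(4): 20 → U
M(12)−Y(24): -12≡14 → O
Q(16)−N(13): 3 → D
M(12)−T(19): -7≡19 → T
K(10)−E(4): 6 → G
F(5)−Y(24): -19≡7 → H
M(12)−N(13): -1≡25 → Z
J(9)−T(19): -10≡16 → Q

HILHKVUODTGHZQ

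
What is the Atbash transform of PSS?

P(15) → K(10)
S(18) → H(7)
S(18) → H(7)

KHH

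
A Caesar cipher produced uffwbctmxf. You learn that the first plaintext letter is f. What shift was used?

From the crib: u(20)−f(5)=15, so the shift is 15.

15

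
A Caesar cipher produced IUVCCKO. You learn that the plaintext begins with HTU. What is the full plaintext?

From the crib: I(8)−H(7)=1, so the shift is 1.
Subtract 1 from each ciphertext letter:
I(8): 8−1=7 → H
U(20): 20−1=19 → T
V(21): 21−1=20 → U
C(2): 2−1=1 → B
C(2): 2−1=1 → B
K(10): 10−1=9 → J
O(14): 14−1=13 → N

HTUBBJN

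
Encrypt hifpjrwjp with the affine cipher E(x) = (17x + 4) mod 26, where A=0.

h(7): 17·7+4=123≡19 → t
i(8): 17·8+4=140≡10 → k
f(5): 17·5+4=89≡11 → l
p(15): 17·15+4=259≡25 → z
j(9): 17·9+4=157≡1 → b
r(17): 17·17+4=293≡7 → h
w(22): 17·22+4=378≡14 → o
j(9): 17·9+4=157≡1 → b
p(15): 17·15+4=259≡25 → z

tklzbhobz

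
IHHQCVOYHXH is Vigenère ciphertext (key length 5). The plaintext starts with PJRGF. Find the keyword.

Subtract each crib letter from the matching ciphertext letter (mod 26):
I(8)−P(15)=-7≡19 → T
H(7)−J(9)=-2≡24 → Y
H(7)−R(17)=-10≡16 → Q
Q(16)−G(6)=10 → K
C(2)−F(5)=-3≡23 → X

TYQKX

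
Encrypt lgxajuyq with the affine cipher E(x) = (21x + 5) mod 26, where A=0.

cbufmjpd

l(11): 21·11+5=236≡2 → c
g(6): 21·6+5=131≡1 → b
x(23): 21·23+5=488≡20 → u
a(0): 21·0+5=5 → f
j(9): 21·9+5=194≡12 → m
u(20): 21·20+5=425≡9 → j
y(24): 21·24+5=509≡15 → p
q(16): 21·16+5=341≡3 → d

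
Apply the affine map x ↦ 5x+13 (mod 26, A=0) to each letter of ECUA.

E(4): 5·4+13=33≡7 → H
C(2): 5·2+13=23 → X
U(20): 5·20+13=113≡9 → J
A(0): 5·0+13=13 → N

HXJN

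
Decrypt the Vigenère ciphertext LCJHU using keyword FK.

Repeat the key across the ciphertext: FKFKF
L(11)−F(5): 6 → G
C(2)−K(10): -8≡18 → S
J(9)−F(5): 4 → E
H(7)−K(10): -3≡23 → X
U(20)−F(5): 15 → P

GSEXP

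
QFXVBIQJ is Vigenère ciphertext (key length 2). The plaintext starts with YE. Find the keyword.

SB

Subtract each crib letter from the matching ciphertext letter (mod 26):
Q(16)−Y(24)=-8≡18 → S
F(5)−E(4)=1 → B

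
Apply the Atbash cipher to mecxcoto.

nvxcxlgl

m(12) → n(13)
e(4) → v(21)
c(2) → x(23)
x(23) → c(2)
c(2) → x(23)
o(14) → l(11)
t(19) → g(6)
o(14) → l(11)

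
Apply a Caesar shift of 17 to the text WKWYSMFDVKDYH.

NBNPJDWUMBUPY

W(22): 22+17=39≡13 → N
K(10): 10+17=27≡1 → B
W(22): 22+17=39≡13 → N
Y(24): 24+17=41≡15 → P
S(18): 18+17=35≡9 → J
M(12): 12+17=29≡3 → D
F(5): 5+17=22 → W
D(3): 3+17=20 → U
V(21): 21+17=38≡12 → M
K(10): 10+17=27≡1 → B
D(3): 3+17=20 → U
Y(24): 24+17=41≡15 → P
H(7): 7+17=24 → Y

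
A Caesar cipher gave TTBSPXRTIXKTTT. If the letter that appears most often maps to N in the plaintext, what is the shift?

6

The most frequent ciphertext letter is T (appears 6 times).
T is position 19; N is position 13.
Shift = 6.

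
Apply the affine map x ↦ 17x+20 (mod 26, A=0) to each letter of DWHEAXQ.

TEJKUVG

D(3): 17·3+20=71≡19 → T
W(22): 17·22+20=394≡4 → E
H(7): 17·7+20=139≡9 → J
E(4): 17·4+20=88≡10 → K
A(0): 17·0+20=20 → U
X(23): 17·23+20=411≡21 → V
Q(16): 17·16+20=292≡6 → G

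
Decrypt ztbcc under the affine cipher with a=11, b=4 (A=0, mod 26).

jzvoo

The inverse of 11 mod 26 is 19, since 11·19=209≡1. Apply D(y)=19·(y−4) mod 26:
z(25): 19·(25−4)=399≡9 → j
t(19): 19·(19−4)=285≡25 → z
b(1): 19·(1−4)=-57≡21 → v
c(2): 19·(2−4)=-38≡14 → o
c(2): 19·(2−4)=-38≡14 → o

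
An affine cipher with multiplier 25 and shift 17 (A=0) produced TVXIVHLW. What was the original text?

The inverse of 25 mod 26 is 25, since 25·25=625≡1. Apply D(y)=25·(y−17) mod 26:
T(19): 25·(19−17)=50≡24 → Y
V(21): 25·(21−17)=100≡22 → W
X(23): 25·(23−17)=150≡20 → U
I(8): 25·(8−17)=-225≡9 → J
V(21): 25·(21−17)=100≡22 → W
H(7): 25·(7−17)=-250≡10 → K
L(11): 25·(11−17)=-150≡6 → G
W(22): 25·(22−17)=125≡21 → V

YWUJWKGV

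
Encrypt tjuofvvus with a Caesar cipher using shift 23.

t(19): 19+23=42≡16 → q
j(9): 9+23=32≡6 → g
u(20): 20+23=43≡17 → r
o(14): 14+23=37≡11 → l
f(5): 5+23=28≡2 → c
v(21): 21+23=44≡18 → s
v(21): 21+23=44≡18 → s
u(20): 20+23=43≡17 → r
s(18): 18+23=41≡15 → p

qgrlcssrp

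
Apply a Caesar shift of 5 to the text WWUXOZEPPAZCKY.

W(22): 22+5=27≡1 → B
W(22): 22+5=27≡1 → B
U(20): 20+5=25 → Z
X(23): 23+5=28≡2 → C
O(14): 14+5=19 → T
Z(25): 25+5=30≡4 → E
E(4): 4+5=9 → J
P(15): 15+5=20 → U
P(15): 15+5=20 → U
A(0): 0+5=5 → F
Z(25): 25+5=30≡4 → E
C(2): 2+5=7 → H
K(10): 10+5=15 → P
Y(24): 24+5=29≡3 → D

BBZCTEJUUFEHPD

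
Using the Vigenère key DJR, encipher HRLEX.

Repeat the key across the message: DJRDJ
H(7)+D(3): 10 → K
R(17)+J(9): 26≡0 → A
L(11)+R(17): 28≡2 → C
E(4)+D(3): 7 → H
X(23)+J(9): 32≡6 → G

KACHG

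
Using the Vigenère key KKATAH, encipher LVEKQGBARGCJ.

Repeat the key across the message: KKATAHKKATAH
L(11)+K(10): 21 → V
V(21)+K(10): 31≡5 → F
E(4)+A(0): 4 → E
K(10)+T(19): 29≡3 → D
Q(16)+A(0): 16 → Q
G(6)+H(7): 13 → N
B(1)+K(10): 11 → L
A(0)+K(10): 10 → K
R(17)+A(0): 17 → R
G(6)+T(19): 25 → Z
C(2)+A(0): 2 → C
J(9)+H(7): 16 → Q

VFEDQNLKRZCQ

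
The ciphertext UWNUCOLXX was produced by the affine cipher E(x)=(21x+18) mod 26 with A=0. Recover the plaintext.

The inverse of 21 mod 26 is 5, since 21·5=105≡1. Apply D(y)=5·(y−18) mod 26:
U(20): 5·(20−18)=10 → K
W(22): 5·(22−18)=20 → U
N(13): 5·(13−18)=-25≡1 → B
U(20): 5·(20−18)=10 → K
C(2): 5·(2−18)=-80≡24 → Y
O(14): 5·(14−18)=-20≡6 → G
L(11): 5·(11−18)=-35≡17 → R
X(23): 5·(23−18)=25 → Z
X(23): 5·(23−18)=25 → Z

KUBKYGRZZ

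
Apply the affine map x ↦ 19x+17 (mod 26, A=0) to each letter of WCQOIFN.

TDJXNIE

W(22): 19·22+17=435≡19 → T
C(2): 19·2+17=55≡3 → D
Q(16): 19·16+17=321≡9 → J
O(14): 19·14+17=283≡23 → X
I(8): 19·8+17=169≡13 → N
F(5): 19·5+17=112≡8 → I
N(13): 19·13+17=264≡4 → E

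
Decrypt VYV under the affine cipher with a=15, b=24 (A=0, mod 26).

The inverse of 15 mod 26 is 7, since 15·7=105≡1. Apply D(y)=7·(y−24) mod 26:
V(21): 7·(21−24)=-21≡5 → F
Y(24): 7·(24−24)=0 → A
V(21): 7·(21−24)=-21≡5 → F

FAF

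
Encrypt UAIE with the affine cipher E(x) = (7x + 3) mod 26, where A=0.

U(20): 7·20+3=143≡13 → N
A(0): 7·0+3=3 → D
I(8): 7·8+3=59≡7 → H
E(4): 7·4+3=31≡5 → F

NDHF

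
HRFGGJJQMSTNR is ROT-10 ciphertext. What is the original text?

H(7): 7−10=-3≡23 → X
R(17): 17−10=7 → H
F(5): 5−10=-5≡21 → V
G(6): 6−10=-4≡22 → W
G(6): 6−10=-4≡22 → W
J(9): 9−10=-1≡25 → Z
J(9): 9−10=-1≡25 → Z
Q(16): 16−10=6 → G
M(12): 12−10=2 → C
S(18): 18−10=8 → I
T(19): 19−10=9 → J
N(13): 13−10=3 → D
R(17): 17−10=7 → H

XHVWWZZGCIJDH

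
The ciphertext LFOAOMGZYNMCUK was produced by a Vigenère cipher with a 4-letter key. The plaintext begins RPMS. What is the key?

Subtract each crib letter from the matching ciphertext letter (mod 26):
L(11)−R(17)=-6≡20 → U
F(5)−P(15)=-10≡16 → Q
O(14)−M(12)=2 → C
A(0)−S(18)=-18≡8 → I

UQCI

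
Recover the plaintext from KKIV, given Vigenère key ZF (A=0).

Repeat the key across the ciphertext: ZFZF
K(10)−Z(25): -15≡11 → L
K(10)−F(5): 5 → F
I(8)−Z(25): -17≡9 → J
V(21)−F(5): 16 → Q

LFJQ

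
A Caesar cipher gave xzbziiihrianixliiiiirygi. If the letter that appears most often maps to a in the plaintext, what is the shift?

8

The most frequent ciphertext letter is i (appears 11 times).
i is position 8; a is position 0.
Shift = 8.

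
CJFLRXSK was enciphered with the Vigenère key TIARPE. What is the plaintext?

Repeat the key across the ciphertext: TIARPETI
C(2)−T(19): -17≡9 → J
J(9)−I(8): 1 → B
F(5)−A(0): 5 → F
L(11)−R(17): -6≡20 → U
R(17)−P(15): 2 → C
X(23)−E(4): 19 → T
S(18)−T(19): -1≡25 → Z
K(10)−I(8): 2 → C

JBFUCTZC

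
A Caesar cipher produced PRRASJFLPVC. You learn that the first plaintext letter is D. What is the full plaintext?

From the crib: P(15)−D(3)=12, so the shift is 12.
Subtract 12 from each ciphertext letter:
P(15): 15−12=3 → D
R(17): 17−12=5 → F
R(17): 17−12=5 → F
A(0): 0−12=-12≡14 → O
S(18): 18−12=6 → G
J(9): 9−12=-3≡23 → X
F(5): 5−12=-7≡19 → T
L(11): 11−12=-1≡25 → Z
P(15): 15−12=3 → D
V(21): 21−12=9 → J
C(2): 2−12=-10≡16 → Q

DFFOGXTZDJQ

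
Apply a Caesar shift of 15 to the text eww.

tll

e(4): 4+15=19 → t
w(22): 22+15=37≡11 → l
w(22): 22+15=37≡11 → l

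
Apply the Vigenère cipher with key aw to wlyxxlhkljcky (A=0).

whytxhhglfcgy

Repeat the key across the message: awawawawawawa
w(22)+a(0): 22 → w
l(11)+w(22): 33≡7 → h
y(24)+a(0): 24 → y
x(23)+w(22): 45≡19 → t
x(23)+a(0): 23 → x
l(11)+w(22): 33≡7 → h
h(7)+a(0): 7 → h
k(10)+w(22): 32≡6 → g
l(11)+a(0): 11 → l
j(9)+w(22): 31≡5 → f
c(2)+a(0): 2 → c
k(10)+w(22): 32≡6 → g
y(24)+a(0): 24 → y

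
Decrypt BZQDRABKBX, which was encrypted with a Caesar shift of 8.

TRIVJSTCTP

B(1): 1−8=-7≡19 → T
Z(25): 25−8=17 → R
Q(16): 16−8=8 → I
D(3): 3−8=-5≡21 → V
R(17): 17−8=9 → J
A(0): 0−8=-8≡18 → S
B(1): 1−8=-7≡19 → T
K(10): 10−8=2 → C
B(1): 1−8=-7≡19 → T
X(23): 23−8=15 → P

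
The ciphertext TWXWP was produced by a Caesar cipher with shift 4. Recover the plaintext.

PSTSL

T(19): 19−4=15 → P
W(22): 22−4=18 → S
X(23): 23−4=19 → T
W(22): 22−4=18 → S
P(15): 15−4=11 → L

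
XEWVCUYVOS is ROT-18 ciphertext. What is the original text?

X(23): 23−18=5 → F
E(4): 4−18=-14≡12 → M
W(22): 22−18=4 → E
V(21): 21−18=3 → D
C(2): 2−18=-16≡10 → K
U(20): 20−18=2 → C
Y(24): 24−18=6 → G
V(21): 21−18=3 → D
O(14): 14−18=-4≡22 → W
S(18): 18−18=0 → A

FMEDKCGDWA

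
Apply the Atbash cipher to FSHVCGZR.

UHSEXTAI

F(5) → U(20)
S(18) → H(7)
H(7) → S(18)
V(21) → E(4)
C(2) → X(23)
G(6) → T(19)
Z(25) → A(0)
R(17) → I(8)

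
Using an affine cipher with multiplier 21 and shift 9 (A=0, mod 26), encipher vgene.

v(21): 21·21+9=450≡8 → i
g(6): 21·6+9=135≡5 → f
e(4): 21·4+9=93≡15 → p
n(13): 21·13+9=282≡22 → w
e(4): 21·4+9=93≡15 → p

ifpwp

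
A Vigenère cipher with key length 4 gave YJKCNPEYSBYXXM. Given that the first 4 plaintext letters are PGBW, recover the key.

Subtract each crib letter from the matching ciphertext letter (mod 26):
Y(24)−P(15)=9 → J
J(9)−G(6)=3 → D
K(10)−B(1)=9 → J
C(2)−W(22)=-20≡6 → G

JDJG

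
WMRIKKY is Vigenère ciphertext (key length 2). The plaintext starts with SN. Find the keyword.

Subtract each crib letter from the matching ciphertext letter (mod 26):
W(22)−S(18)=4 → E
M(12)−N(13)=-1≡25 → Z

EZ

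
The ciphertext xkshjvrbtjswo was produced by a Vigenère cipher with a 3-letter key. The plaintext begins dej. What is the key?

ugj

Subtract each crib letter from the matching ciphertext letter (mod 26):
x(23)−d(3)=20 → u
k(10)−e(4)=6 → g
s(18)−j(9)=9 → j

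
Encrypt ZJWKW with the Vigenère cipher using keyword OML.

Repeat the key across the message: OMLOM
Z(25)+O(14): 39≡13 → N
J(9)+M(12): 21 → V
W(22)+L(11): 33≡7 → H
K(10)+O(14): 24 → Y
W(22)+M(12): 34≡8 → I

NVHYI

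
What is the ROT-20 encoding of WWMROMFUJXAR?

QQGLIGZODRUL

W(22): 22+20=42≡16 → Q
W(22): 22+20=42≡16 → Q
M(12): 12+20=32≡6 → G
R(17): 17+20=37≡11 → L
O(14): 14+20=34≡8 → I
M(12): 12+20=32≡6 → G
F(5): 5+20=25 → Z
U(20): 20+20=40≡14 → O
J(9): 9+20=29≡3 → D
X(23): 23+20=43≡17 → R
A(0): 0+20=20 → U
R(17): 17+20=37≡11 → L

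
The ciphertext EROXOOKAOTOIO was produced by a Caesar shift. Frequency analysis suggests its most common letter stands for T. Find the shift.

21

The most frequent ciphertext letter is O (appears 6 times).
O is position 14; T is position 19.
Shift = -5≡21.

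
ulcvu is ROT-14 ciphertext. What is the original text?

gxohg

u(20): 20−14=6 → g
l(11): 11−14=-3≡23 → x
c(2): 2−14=-12≡14 → o
v(21): 21−14=7 → h
u(20): 20−14=6 → g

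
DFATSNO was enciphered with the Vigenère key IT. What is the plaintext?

VMSAKUG

Repeat the key across the ciphertext: ITITITI
D(3)−I(8): -5≡21 → V
F(5)−T(19): -14≡12 → M
A(0)−I(8): -8≡18 → S
T(19)−T(19): 0 → A
S(18)−I(8): 10 → K
N(13)−T(19): -6≡20 → U
O(14)−I(8): 6 → G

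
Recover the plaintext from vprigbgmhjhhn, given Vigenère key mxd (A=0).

Repeat the key across the ciphertext: mxdmxdmxdmxdm
v(21)−m(12): 9 → j
p(15)−x(23): -8≡18 → s
r(17)−d(3): 14 → o
i(8)−m(12): -4≡22 → w
g(6)−x(23): -17≡9 → j
b(1)−d(3): -2≡24 → y
g(6)−m(12): -6≡20 → u
m(12)−x(23): -11≡15 → p
h(7)−d(3): 4 → e
j(9)−m(12): -3≡23 → x
h(7)−x(23): -16≡10 → k
h(7)−d(3): 4 → e
n(13)−m(12): 1 → b

jsowjyupexkeb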